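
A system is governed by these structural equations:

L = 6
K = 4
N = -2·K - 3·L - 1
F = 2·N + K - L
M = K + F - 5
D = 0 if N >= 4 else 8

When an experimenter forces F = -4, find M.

Intervening sets F = -4 and removes its equation (F = 2·N + K - L).
M = K + F - 5  [with K=4, F=-4]  = -5

-5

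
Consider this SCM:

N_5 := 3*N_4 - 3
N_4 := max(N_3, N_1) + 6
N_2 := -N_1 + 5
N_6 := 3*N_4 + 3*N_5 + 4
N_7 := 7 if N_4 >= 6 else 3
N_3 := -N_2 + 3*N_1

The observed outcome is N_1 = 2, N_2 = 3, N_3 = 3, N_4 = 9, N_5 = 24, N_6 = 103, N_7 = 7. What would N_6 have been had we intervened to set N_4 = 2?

Under do(N_4=2), the mechanism N_4 := max(N_3, N_1) + 6 is discarded; N_4 is fixed at 2.
N_5 = 3*N_4 - 3  [with N_4=2]  = 3
N_6 = 3*N_4 + 3*N_5 + 4  [with N_4=2, N_5=3]  = 19

19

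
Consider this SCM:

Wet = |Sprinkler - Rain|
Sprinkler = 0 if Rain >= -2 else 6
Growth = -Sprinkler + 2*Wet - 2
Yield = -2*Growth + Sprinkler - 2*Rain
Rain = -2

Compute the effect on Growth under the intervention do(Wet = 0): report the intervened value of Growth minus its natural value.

The intervention breaks the incoming arrows to Wet: Wet = |Sprinkler - Rain| no longer applies, and Wet = 0.
Sprinkler = 0 if Rain >= -2 else 6  [with Rain=-2]  = 0
Growth = -Sprinkler + 2*Wet - 2  [with Sprinkler=0, Wet=0]  = -2
Without intervention: Sprinkler = 0 if Rain >= -2 else 6  [with Rain=-2]  = 0; Wet = |Sprinkler - Rain|  [with Sprinkler=0, Rain=-2]  = 2; Growth = -Sprinkler + 2*Wet - 2  [with Sprinkler=0, Wet=2]  = 2.
Change = -2 − 2 = -4.

-4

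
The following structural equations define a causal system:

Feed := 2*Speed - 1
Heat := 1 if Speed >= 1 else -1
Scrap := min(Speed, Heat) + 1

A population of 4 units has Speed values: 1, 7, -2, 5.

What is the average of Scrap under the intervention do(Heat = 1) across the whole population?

do(Heat=1) breaks Heat's dependence on Speed. With Heat=1 fixed, Scrap across the units is 2, 2, -1, 2, mean 1.25.

1.25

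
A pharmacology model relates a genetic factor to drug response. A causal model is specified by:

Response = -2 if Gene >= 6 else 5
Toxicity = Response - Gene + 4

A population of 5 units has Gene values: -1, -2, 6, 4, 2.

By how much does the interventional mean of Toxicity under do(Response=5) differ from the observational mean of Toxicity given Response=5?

do(Response=5) breaks Response's dependence on Gene. With Response=5 fixed, Toxicity across the units is 10, 11, 3, 5, 7, mean 7.2.
Conditioning on Response=5 selects the 4 unit(s) with Gene ∈ {-1, -2, 4, 2}. Their Toxicity values: 10, 11, 5, 7. Mean = 8.25.
Difference = 7.2 − 8.25 = -1.05.

-1.05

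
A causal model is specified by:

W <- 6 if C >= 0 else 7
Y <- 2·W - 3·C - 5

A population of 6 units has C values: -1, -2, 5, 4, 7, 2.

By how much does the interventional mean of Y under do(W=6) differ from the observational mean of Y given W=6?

6

Every unit gets W=6 under the intervention. Y values become 10, 13, -8, -5, -14, 1; E[Y|do(W=6)] = -0.5.
Observing W=6 restricts to units where W's equation naturally yields 6: C ∈ {5, 4, 7, 2}. In that subpopulation Y = -8, -5, -14, 1, mean -6.5.
Difference = -0.5 − (-6.5) = 6.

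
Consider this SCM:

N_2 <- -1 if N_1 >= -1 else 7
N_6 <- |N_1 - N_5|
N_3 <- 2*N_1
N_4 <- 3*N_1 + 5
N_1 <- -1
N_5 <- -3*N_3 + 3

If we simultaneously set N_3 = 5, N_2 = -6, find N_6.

11

Setting N_3 = 5, N_2 = -6 by intervention discards those variables' equations.
N_5 = -3*N_3 + 3  [with N_3=5]  = -12
N_6 = |N_1 - N_5|  [with N_1=-1, N_5=-12]  = 11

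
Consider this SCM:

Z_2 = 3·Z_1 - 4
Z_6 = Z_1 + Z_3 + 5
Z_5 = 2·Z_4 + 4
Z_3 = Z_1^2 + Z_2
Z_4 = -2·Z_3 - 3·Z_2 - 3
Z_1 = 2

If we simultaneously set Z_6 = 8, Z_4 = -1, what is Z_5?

Setting Z_6 = 8, Z_4 = -1 by intervention discards those variables' equations.
Z_5 = 2·Z_4 + 4  [with Z_4=-1]  = 2

2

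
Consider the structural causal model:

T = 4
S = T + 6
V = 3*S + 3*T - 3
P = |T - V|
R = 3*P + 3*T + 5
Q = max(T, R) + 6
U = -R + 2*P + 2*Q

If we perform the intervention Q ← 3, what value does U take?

Intervening sets Q = 3 and removes its equation (Q = max(T, R) + 6).
S = T + 6  [with T=4]  = 10
V = 3*S + 3*T - 3  [with S=10, T=4]  = 39
P = |T - V|  [with T=4, V=39]  = 35
R = 3*P + 3*T + 5  [with P=35, T=4]  = 122
U = -R + 2*P + 2*Q  [with R=122, P=35, Q=3]  = -46

-46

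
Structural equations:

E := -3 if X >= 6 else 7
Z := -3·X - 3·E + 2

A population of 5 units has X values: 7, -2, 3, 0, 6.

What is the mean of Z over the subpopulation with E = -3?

E[Z|E=-3] averages over only the 2 units with E=-3 (X = 7, 6): Z = -10, -7, mean -8.5.

-8.5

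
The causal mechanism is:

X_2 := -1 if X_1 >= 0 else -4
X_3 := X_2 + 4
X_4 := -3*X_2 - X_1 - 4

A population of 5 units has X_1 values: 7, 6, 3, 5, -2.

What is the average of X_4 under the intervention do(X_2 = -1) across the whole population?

-4.8

Every unit gets X_2=-1 under the intervention. X_4 values become -8, -7, -4, -6, 1; E[X_4|do(X_2=-1)] = -4.8.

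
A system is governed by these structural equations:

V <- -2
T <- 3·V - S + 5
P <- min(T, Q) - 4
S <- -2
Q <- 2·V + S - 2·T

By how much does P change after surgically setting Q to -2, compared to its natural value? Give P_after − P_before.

Intervening sets Q = -2 and removes its equation (Q <- 2·V + S - 2·T).
T = 3·V - S + 5  [with V=-2, S=-2]  = 1
P = min(T, Q) - 4  [with T=1, Q=-2]  = -6
Without intervention: T = 3·V - S + 5  [with V=-2, S=-2]  = 1; Q = 2·V + S - 2·T  [with V=-2, S=-2, T=1]  = -8; P = min(T, Q) - 4  [with T=1, Q=-8]  = -12.
Change = -6 − (-12) = 6.

6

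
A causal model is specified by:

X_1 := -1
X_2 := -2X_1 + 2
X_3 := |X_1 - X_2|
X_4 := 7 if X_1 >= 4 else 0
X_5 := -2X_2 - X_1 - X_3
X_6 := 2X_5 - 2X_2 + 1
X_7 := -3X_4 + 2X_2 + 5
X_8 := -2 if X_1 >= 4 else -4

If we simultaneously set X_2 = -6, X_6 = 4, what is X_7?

Setting X_2 = -6, X_6 = 4 by intervention discards those variables' equations.
X_4 = 7 if X_1 >= 4 else 0  [with X_1=-1]  = 0
X_7 = -3X_4 + 2X_2 + 5  [with X_4=0, X_2=-6]  = -7

-7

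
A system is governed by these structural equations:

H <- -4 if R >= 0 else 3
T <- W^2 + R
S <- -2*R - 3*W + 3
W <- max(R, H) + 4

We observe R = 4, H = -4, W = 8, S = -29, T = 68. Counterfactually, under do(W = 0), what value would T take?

do(W=0) replaces the equation W <- max(R, H) + 4 with the constant W = 0.
T = W^2 + R  [with W=0, R=4]  = 4

4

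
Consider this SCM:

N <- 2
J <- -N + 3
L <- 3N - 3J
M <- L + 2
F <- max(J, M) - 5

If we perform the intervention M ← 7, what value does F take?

Intervening sets M = 7 and removes its equation (M <- L + 2).
J = -N + 3  [with N=2]  = 1
F = max(J, M) - 5  [with J=1, M=7]  = 2

2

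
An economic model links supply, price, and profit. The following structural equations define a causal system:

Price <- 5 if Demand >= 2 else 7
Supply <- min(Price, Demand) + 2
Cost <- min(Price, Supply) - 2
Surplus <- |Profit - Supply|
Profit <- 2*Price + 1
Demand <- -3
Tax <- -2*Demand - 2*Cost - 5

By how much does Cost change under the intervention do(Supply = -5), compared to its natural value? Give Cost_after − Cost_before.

The intervention breaks the incoming arrows to Supply: Supply <- min(Price, Demand) + 2 no longer applies, and Supply = -5.
Price = 5 if Demand >= 2 else 7  [with Demand=-3]  = 7
Cost = min(Price, Supply) - 2  [with Price=7, Supply=-5]  = -7
Without intervention: Price = 5 if Demand >= 2 else 7  [with Demand=-3]  = 7; Supply = min(Price, Demand) + 2  [with Price=7, Demand=-3]  = -1; Cost = min(Price, Supply) - 2  [with Price=7, Supply=-1]  = -3.
Change = -7 − (-3) = -4.

-4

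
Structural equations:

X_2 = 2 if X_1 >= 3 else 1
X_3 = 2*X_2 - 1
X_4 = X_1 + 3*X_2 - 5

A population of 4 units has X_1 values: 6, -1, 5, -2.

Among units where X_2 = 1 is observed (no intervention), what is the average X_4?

Conditioning on X_2=1 selects the 2 unit(s) with X_1 ∈ {-1, -2}. Their X_4 values: -3, -4. Mean = -3.5.

-3.5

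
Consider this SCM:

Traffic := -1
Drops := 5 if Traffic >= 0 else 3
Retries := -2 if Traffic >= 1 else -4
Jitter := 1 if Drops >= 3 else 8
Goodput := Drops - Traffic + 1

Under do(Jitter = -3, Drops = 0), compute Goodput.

2

The joint intervention fixes Jitter = -3, Drops = 0, removing each variable's own equation.
Goodput = Drops - Traffic + 1  [with Drops=0, Traffic=-1]  = 2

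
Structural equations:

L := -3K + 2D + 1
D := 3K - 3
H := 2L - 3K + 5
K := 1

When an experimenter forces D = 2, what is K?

Under do(D=2), the mechanism D := 3K - 3 is discarded; D is fixed at 2.
K is not downstream of the intervention, so its value is determined by the original equations.

1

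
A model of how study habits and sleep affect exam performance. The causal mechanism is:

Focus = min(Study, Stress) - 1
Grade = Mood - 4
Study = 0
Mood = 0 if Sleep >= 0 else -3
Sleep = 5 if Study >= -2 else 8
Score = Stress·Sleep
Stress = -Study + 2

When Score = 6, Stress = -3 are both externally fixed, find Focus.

Under do(Score = 6, Stress = -3), each intervened variable's structural equation is replaced by its fixed value.
Focus = min(Study, Stress) - 1  [with Study=0, Stress=-3]  = -4

-4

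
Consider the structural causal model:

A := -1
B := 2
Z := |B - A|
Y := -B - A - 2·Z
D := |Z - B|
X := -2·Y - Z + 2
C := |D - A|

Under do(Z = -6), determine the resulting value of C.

9

The intervention breaks the incoming arrows to Z: Z := |B - A| no longer applies, and Z = -6.
D = |Z - B|  [with Z=-6, B=2]  = 8
C = |D - A|  [with D=8, A=-1]  = 9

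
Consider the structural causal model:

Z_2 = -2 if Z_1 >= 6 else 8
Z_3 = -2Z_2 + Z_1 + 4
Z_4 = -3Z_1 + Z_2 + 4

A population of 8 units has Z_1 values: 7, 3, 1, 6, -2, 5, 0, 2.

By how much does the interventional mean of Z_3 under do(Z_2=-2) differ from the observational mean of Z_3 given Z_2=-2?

Under do(Z_2=-2), Z_2's equation is replaced by Z_2=-2 for every unit. Per-unit Z_3: 15, 11, 9, 14, 6, 13, 8, 10. Mean = 10.75.
Observing Z_2=-2 restricts to units where Z_2's equation naturally yields -2: Z_1 ∈ {7, 6}. In that subpopulation Z_3 = 15, 14, mean 14.5.
Difference = 10.75 − 14.5 = -3.75.

-3.75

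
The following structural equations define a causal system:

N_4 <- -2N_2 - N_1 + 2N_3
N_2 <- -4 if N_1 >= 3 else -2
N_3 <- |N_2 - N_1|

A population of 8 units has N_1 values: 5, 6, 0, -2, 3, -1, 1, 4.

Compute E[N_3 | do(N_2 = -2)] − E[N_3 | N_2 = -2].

Every unit gets N_2=-2 under the intervention. N_3 values become 7, 8, 2, 0, 5, 1, 3, 6; E[N_3|do(N_2=-2)] = 4.
Conditioning on N_2=-2 selects the 4 unit(s) with N_1 ∈ {0, -2, -1, 1}. Their N_3 values: 2, 0, 1, 3. Mean = 1.5.
Difference = 4 − 1.5 = 2.5.

2.5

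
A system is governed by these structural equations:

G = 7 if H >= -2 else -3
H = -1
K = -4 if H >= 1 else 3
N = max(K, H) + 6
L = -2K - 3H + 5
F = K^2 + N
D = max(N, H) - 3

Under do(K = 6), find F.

Under do(K=6), the mechanism K = -4 if H >= 1 else 3 is discarded; K is fixed at 6.
N = max(K, H) + 6  [with K=6, H=-1]  = 12
F = K^2 + N  [with K=6, N=12]  = 48

48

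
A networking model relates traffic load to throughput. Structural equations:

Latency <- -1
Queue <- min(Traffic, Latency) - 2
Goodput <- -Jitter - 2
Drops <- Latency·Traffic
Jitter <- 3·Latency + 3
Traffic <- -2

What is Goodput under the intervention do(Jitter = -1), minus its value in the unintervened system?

1

The intervention breaks the incoming arrows to Jitter: Jitter <- 3·Latency + 3 no longer applies, and Jitter = -1.
Goodput = -Jitter - 2  [with Jitter=-1]  = -1
Without intervention: Jitter = 3·Latency + 3  [with Latency=-1]  = 0; Goodput = -Jitter - 2  [with Jitter=0]  = -2.
Change = -1 − (-2) = 1.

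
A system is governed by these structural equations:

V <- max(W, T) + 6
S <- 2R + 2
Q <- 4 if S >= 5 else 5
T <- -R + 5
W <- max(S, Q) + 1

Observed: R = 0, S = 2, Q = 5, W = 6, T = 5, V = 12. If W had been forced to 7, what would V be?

13

Under do(W=7), the mechanism W <- max(S, Q) + 1 is discarded; W is fixed at 7.
T = -R + 5  [with R=0]  = 5
V = max(W, T) + 6  [with W=7, T=5]  = 13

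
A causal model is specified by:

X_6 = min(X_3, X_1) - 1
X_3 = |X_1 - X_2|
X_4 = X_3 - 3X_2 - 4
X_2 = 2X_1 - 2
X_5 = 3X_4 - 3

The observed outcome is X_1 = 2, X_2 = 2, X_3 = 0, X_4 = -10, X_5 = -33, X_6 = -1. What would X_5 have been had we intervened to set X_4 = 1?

0

Intervening sets X_4 = 1 and removes its equation (X_4 = X_3 - 3X_2 - 4).
X_5 = 3X_4 - 3  [with X_4=1]  = 0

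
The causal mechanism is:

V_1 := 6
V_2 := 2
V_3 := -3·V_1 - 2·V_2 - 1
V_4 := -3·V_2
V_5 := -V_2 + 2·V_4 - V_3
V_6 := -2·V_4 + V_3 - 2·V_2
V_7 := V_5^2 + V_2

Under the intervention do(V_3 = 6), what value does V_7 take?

402

The intervention breaks the incoming arrows to V_3: V_3 := -3·V_1 - 2·V_2 - 1 no longer applies, and V_3 = 6.
V_4 = -3·V_2  [with V_2=2]  = -6
V_5 = -V_2 + 2·V_4 - V_3  [with V_2=2, V_4=-6, V_3=6]  = -20
V_7 = V_5^2 + V_2  [with V_5=-20, V_2=2]  = 402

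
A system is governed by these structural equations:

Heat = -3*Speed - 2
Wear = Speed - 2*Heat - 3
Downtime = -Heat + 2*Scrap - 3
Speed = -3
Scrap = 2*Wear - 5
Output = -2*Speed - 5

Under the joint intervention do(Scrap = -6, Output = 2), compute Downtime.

-22

The joint intervention fixes Scrap = -6, Output = 2, removing each variable's own equation.
Heat = -3*Speed - 2  [with Speed=-3]  = 7
Downtime = -Heat + 2*Scrap - 3  [with Heat=7, Scrap=-6]  = -22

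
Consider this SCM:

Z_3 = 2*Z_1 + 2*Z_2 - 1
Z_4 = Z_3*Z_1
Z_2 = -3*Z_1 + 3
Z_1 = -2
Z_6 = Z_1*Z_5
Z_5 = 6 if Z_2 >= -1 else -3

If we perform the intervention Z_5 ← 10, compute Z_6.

-20

The intervention breaks the incoming arrows to Z_5: Z_5 = 6 if Z_2 >= -1 else -3 no longer applies, and Z_5 = 10.
Z_6 = Z_1*Z_5  [with Z_1=-2, Z_5=10]  = -20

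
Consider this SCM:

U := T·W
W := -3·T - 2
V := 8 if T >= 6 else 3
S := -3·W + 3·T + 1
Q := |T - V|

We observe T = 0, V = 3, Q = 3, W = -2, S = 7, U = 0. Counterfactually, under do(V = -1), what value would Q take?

The intervention breaks the incoming arrows to V: V := 8 if T >= 6 else 3 no longer applies, and V = -1.
Q = |T - V|  [with T=0, V=-1]  = 1

1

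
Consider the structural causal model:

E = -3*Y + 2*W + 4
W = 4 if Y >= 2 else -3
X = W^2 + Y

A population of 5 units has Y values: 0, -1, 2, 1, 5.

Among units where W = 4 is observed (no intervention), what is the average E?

Observing W=4 restricts to units where W's equation naturally yields 4: Y ∈ {2, 5}. In that subpopulation E = 6, -3, mean 1.5.

1.5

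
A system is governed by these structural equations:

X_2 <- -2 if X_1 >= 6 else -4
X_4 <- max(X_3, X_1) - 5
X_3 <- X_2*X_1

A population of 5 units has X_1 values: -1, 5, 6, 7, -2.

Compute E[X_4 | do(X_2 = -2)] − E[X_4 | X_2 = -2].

-1.7

The intervention sets X_2=-2 in all 5 units regardless of X_1. Recomputing X_4 per unit gives -3, 0, 1, 2, -1; average -0.2.
Observing X_2=-2 restricts to units where X_2's equation naturally yields -2: X_1 ∈ {6, 7}. In that subpopulation X_4 = 1, 2, mean 1.5.
Difference = -0.2 − 1.5 = -1.7.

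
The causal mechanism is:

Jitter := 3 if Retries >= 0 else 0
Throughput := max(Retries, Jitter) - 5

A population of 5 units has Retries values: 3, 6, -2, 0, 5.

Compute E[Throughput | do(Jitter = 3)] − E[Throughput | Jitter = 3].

do(Jitter=3) breaks Jitter's dependence on Retries. With Jitter=3 fixed, Throughput across the units is -2, 1, -2, -2, 0, mean -1.
E[Throughput|Jitter=3] averages over only the 4 units with Jitter=3 (Retries = 3, 6, 0, 5): Throughput = -2, 1, -2, 0, mean -0.75.
Difference = -1 − (-0.75) = -0.25.

-0.25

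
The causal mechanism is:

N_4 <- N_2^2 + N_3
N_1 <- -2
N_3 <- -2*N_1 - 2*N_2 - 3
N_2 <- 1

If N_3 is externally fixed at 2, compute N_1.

Under do(N_3=2), the mechanism N_3 <- -2*N_1 - 2*N_2 - 3 is discarded; N_3 is fixed at 2.
N_1 is not downstream of the intervention, so its value is determined by the original equations.

-2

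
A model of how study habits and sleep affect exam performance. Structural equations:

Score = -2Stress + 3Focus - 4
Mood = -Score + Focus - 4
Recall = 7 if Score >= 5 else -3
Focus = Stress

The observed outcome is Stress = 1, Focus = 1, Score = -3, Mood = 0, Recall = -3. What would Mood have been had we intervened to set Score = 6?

The intervention breaks the incoming arrows to Score: Score = -2Stress + 3Focus - 4 no longer applies, and Score = 6.
Focus = Stress  [with Stress=1]  = 1
Mood = -Score + Focus - 4  [with Score=6, Focus=1]  = -9

-9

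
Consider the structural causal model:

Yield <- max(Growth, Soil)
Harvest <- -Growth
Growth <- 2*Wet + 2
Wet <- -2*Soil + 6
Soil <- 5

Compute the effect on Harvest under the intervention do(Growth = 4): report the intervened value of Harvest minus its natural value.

do(Growth=4) replaces the equation Growth <- 2*Wet + 2 with the constant Growth = 4.
Harvest = -Growth  [with Growth=4]  = -4
Without intervention: Wet = -2*Soil + 6  [with Soil=5]  = -4; Growth = 2*Wet + 2  [with Wet=-4]  = -6; Harvest = -Growth  [with Growth=-6]  = 6.
Change = -4 − 6 = -10.

-10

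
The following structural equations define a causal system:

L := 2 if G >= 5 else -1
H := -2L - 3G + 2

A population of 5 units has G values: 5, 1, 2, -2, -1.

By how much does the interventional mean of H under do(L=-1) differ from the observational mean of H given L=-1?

-3

do(L=-1) breaks L's dependence on G. With L=-1 fixed, H across the units is -11, 1, -2, 10, 7, mean 1.
Observing L=-1 restricts to units where L's equation naturally yields -1: G ∈ {1, 2, -2, -1}. In that subpopulation H = 1, -2, 10, 7, mean 4.
Difference = 1 − 4 = -3.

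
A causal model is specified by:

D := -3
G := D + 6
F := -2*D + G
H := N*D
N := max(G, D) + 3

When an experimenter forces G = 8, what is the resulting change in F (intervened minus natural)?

5

do(G=8) replaces the equation G := D + 6 with the constant G = 8.
F = -2*D + G  [with D=-3, G=8]  = 14
Without intervention: G = D + 6  [with D=-3]  = 3; F = -2*D + G  [with D=-3, G=3]  = 9.
Change = 14 − 9 = 5.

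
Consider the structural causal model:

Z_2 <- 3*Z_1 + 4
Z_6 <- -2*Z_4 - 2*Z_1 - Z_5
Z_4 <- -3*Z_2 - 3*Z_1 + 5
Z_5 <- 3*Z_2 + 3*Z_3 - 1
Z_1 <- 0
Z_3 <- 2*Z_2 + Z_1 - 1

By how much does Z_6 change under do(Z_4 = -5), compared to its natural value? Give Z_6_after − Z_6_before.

-4

Under do(Z_4=-5), the mechanism Z_4 <- -3*Z_2 - 3*Z_1 + 5 is discarded; Z_4 is fixed at -5.
Z_2 = 3*Z_1 + 4  [with Z_1=0]  = 4
Z_3 = 2*Z_2 + Z_1 - 1  [with Z_2=4, Z_1=0]  = 7
Z_5 = 3*Z_2 + 3*Z_3 - 1  [with Z_2=4, Z_3=7]  = 32
Z_6 = -2*Z_4 - 2*Z_1 - Z_5  [with Z_4=-5, Z_1=0, Z_5=32]  = -22
Without intervention: Z_2 = 3*Z_1 + 4  [with Z_1=0]  = 4; Z_3 = 2*Z_2 + Z_1 - 1  [with Z_2=4, Z_1=0]  = 7; Z_4 = -3*Z_2 - 3*Z_1 + 5  [with Z_2=4, Z_1=0]  = -7; Z_5 = 3*Z_2 + 3*Z_3 - 1  [with Z_2=4, Z_3=7]  = 32; Z_6 = -2*Z_4 - 2*Z_1 - Z_5  [with Z_4=-7, Z_1=0, Z_5=32]  = -18.
Change = -22 − (-18) = -4.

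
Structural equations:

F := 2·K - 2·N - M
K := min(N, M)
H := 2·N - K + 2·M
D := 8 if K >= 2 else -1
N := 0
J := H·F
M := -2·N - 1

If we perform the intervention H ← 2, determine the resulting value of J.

-2

Under do(H=2), the mechanism H := 2·N - K + 2·M is discarded; H is fixed at 2.
M = -2·N - 1  [with N=0]  = -1
K = min(N, M)  [with N=0, M=-1]  = -1
F = 2·K - 2·N - M  [with K=-1, N=0, M=-1]  = -1
J = H·F  [with H=2, F=-1]  = -2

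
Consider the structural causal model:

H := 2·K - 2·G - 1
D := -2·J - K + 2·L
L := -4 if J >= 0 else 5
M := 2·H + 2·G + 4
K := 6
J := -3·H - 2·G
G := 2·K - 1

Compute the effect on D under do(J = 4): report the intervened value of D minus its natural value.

14

The intervention breaks the incoming arrows to J: J := -3·H - 2·G no longer applies, and J = 4.
L = -4 if J >= 0 else 5  [with J=4]  = -4
D = -2·J - K + 2·L  [with J=4, K=6, L=-4]  = -22
Without intervention: G = 2·K - 1  [with K=6]  = 11; H = 2·K - 2·G - 1  [with K=6, G=11]  = -11; J = -3·H - 2·G  [with H=-11, G=11]  = 11; L = -4 if J >= 0 else 5  [with J=11]  = -4; D = -2·J - K + 2·L  [with J=11, K=6, L=-4]  = -36.
Change = -22 − (-36) = 14.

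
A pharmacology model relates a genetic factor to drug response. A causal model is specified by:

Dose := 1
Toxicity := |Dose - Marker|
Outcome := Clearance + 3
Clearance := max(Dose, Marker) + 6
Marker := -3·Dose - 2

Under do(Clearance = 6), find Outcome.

Intervening sets Clearance = 6 and removes its equation (Clearance := max(Dose, Marker) + 6).
Outcome = Clearance + 3  [with Clearance=6]  = 9

9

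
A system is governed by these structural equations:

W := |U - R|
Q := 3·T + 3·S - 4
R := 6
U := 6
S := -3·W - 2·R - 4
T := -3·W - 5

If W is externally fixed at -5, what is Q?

23

The intervention breaks the incoming arrows to W: W := |U - R| no longer applies, and W = -5.
S = -3·W - 2·R - 4  [with W=-5, R=6]  = -1
T = -3·W - 5  [with W=-5]  = 10
Q = 3·T + 3·S - 4  [with T=10, S=-1]  = 23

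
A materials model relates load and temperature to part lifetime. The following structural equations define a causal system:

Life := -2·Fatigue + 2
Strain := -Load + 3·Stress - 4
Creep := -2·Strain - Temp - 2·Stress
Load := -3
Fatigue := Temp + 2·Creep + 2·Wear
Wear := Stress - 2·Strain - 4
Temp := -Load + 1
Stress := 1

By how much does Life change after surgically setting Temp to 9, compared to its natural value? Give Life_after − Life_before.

10

do(Temp=9) replaces the equation Temp := -Load + 1 with the constant Temp = 9.
Strain = -Load + 3·Stress - 4  [with Load=-3, Stress=1]  = 2
Creep = -2·Strain - Temp - 2·Stress  [with Strain=2, Temp=9, Stress=1]  = -15
Wear = Stress - 2·Strain - 4  [with Stress=1, Strain=2]  = -7
Fatigue = Temp + 2·Creep + 2·Wear  [with Temp=9, Creep=-15, Wear=-7]  = -35
Life = -2·Fatigue + 2  [with Fatigue=-35]  = 72
Without intervention: Strain = -Load + 3·Stress - 4  [with Load=-3, Stress=1]  = 2; Temp = -Load + 1  [with Load=-3]  = 4; Creep = -2·Strain - Temp - 2·Stress  [with Strain=2, Temp=4, Stress=1]  = -10; Wear = Stress - 2·Strain - 4  [with Stress=1, Strain=2]  = -7; Fatigue = Temp + 2·Creep + 2·Wear  [with Temp=4, Creep=-10, Wear=-7]  = -30; Life = -2·Fatigue + 2  [with Fatigue=-30]  = 62.
Change = 72 − 62 = 10.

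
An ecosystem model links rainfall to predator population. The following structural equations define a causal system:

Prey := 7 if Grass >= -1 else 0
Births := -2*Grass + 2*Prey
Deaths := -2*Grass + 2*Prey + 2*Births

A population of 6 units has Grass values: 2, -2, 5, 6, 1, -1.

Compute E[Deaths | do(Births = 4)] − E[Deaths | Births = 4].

The intervention sets Births=4 in all 6 units regardless of Grass. Recomputing Deaths per unit gives 18, 12, 12, 10, 20, 24; average 16.
E[Deaths|Births=4] averages over only the 2 units with Births=4 (Grass = -2, 5): Deaths = 12, 12, mean 12.
Difference = 16 − 12 = 4.

4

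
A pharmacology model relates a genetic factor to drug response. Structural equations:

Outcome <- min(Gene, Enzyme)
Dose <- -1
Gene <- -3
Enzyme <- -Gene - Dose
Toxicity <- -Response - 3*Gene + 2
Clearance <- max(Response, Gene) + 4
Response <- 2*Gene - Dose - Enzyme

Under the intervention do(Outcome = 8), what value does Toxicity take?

The intervention breaks the incoming arrows to Outcome: Outcome <- min(Gene, Enzyme) no longer applies, and Outcome = 8.
Toxicity is not downstream of the intervention, so its value is determined by the original equations.
Enzyme = -Gene - Dose  [with Gene=-3, Dose=-1]  = 4
Response = 2*Gene - Dose - Enzyme  [with Gene=-3, Dose=-1, Enzyme=4]  = -9
Toxicity = -Response - 3*Gene + 2  [with Response=-9, Gene=-3]  = 20

20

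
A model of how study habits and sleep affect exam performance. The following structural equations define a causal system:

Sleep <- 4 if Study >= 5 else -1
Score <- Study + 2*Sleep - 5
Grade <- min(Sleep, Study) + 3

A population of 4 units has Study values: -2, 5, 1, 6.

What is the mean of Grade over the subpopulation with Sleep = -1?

1.5

Observing Sleep=-1 restricts to units where Sleep's equation naturally yields -1: Study ∈ {-2, 1}. In that subpopulation Grade = 1, 2, mean 1.5.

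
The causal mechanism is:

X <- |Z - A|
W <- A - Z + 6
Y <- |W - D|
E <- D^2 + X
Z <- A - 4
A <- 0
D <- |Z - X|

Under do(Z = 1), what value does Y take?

5

Under do(Z=1), the mechanism Z <- A - 4 is discarded; Z is fixed at 1.
X = |Z - A|  [with Z=1, A=0]  = 1
W = A - Z + 6  [with A=0, Z=1]  = 5
D = |Z - X|  [with Z=1, X=1]  = 0
Y = |W - D|  [with W=5, D=0]  = 5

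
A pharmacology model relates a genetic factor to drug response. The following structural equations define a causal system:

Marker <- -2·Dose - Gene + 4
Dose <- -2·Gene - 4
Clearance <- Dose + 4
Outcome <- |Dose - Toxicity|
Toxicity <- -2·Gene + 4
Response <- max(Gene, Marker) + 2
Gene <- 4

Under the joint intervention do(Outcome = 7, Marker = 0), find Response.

The joint intervention fixes Outcome = 7, Marker = 0, removing each variable's own equation.
Response = max(Gene, Marker) + 2  [with Gene=4, Marker=0]  = 6

6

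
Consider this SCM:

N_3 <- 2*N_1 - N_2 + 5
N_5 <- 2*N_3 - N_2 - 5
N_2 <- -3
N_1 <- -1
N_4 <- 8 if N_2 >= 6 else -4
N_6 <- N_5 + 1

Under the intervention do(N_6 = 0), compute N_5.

do(N_6=0) replaces the equation N_6 <- N_5 + 1 with the constant N_6 = 0.
Since N_5 is not a descendant of the intervened variable, it is unaffected.
N_3 = 2*N_1 - N_2 + 5  [with N_1=-1, N_2=-3]  = 6
N_5 = 2*N_3 - N_2 - 5  [with N_3=6, N_2=-3]  = 10

10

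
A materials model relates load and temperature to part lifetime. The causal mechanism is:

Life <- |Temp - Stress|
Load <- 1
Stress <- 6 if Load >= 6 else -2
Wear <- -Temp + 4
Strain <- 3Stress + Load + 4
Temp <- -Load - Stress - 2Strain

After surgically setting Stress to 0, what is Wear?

15

do(Stress=0) replaces the equation Stress <- 6 if Load >= 6 else -2 with the constant Stress = 0.
Strain = 3Stress + Load + 4  [with Stress=0, Load=1]  = 5
Temp = -Load - Stress - 2Strain  [with Load=1, Stress=0, Strain=5]  = -11
Wear = -Temp + 4  [with Temp=-11]  = 15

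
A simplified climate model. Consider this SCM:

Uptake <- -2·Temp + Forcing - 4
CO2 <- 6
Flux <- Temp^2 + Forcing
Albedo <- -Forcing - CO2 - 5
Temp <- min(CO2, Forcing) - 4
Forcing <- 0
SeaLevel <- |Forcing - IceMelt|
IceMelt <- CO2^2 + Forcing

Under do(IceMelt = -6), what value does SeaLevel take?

Under do(IceMelt=-6), the mechanism IceMelt <- CO2^2 + Forcing is discarded; IceMelt is fixed at -6.
SeaLevel = |Forcing - IceMelt|  [with Forcing=0, IceMelt=-6]  = 6

6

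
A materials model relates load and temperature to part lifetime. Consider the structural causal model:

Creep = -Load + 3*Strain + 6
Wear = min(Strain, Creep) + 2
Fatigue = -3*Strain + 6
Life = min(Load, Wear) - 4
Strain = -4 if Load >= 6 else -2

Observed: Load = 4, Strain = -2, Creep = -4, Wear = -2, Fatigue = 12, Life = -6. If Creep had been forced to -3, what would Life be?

The intervention breaks the incoming arrows to Creep: Creep = -Load + 3*Strain + 6 no longer applies, and Creep = -3.
Strain = -4 if Load >= 6 else -2  [with Load=4]  = -2
Wear = min(Strain, Creep) + 2  [with Strain=-2, Creep=-3]  = -1
Life = min(Load, Wear) - 4  [with Load=4, Wear=-1]  = -5

-5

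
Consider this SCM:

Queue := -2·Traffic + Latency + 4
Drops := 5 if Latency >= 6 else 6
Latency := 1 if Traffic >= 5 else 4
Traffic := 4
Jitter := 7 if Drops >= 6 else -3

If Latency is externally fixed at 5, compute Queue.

1

The intervention breaks the incoming arrows to Latency: Latency := 1 if Traffic >= 5 else 4 no longer applies, and Latency = 5.
Queue = -2·Traffic + Latency + 4  [with Traffic=4, Latency=5]  = 1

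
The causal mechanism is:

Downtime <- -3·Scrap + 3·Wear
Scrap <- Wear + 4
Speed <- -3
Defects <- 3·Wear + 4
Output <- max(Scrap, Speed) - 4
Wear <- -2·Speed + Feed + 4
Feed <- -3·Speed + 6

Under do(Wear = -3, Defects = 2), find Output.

Setting Wear = -3, Defects = 2 by intervention discards those variables' equations.
Scrap = Wear + 4  [with Wear=-3]  = 1
Output = max(Scrap, Speed) - 4  [with Scrap=1, Speed=-3]  = -3

-3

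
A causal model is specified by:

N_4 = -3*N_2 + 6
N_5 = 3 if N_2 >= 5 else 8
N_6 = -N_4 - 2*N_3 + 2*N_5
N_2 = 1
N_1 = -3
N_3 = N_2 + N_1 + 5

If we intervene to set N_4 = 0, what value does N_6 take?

Under do(N_4=0), the mechanism N_4 = -3*N_2 + 6 is discarded; N_4 is fixed at 0.
N_3 = N_2 + N_1 + 5  [with N_2=1, N_1=-3]  = 3
N_5 = 3 if N_2 >= 5 else 8  [with N_2=1]  = 8
N_6 = -N_4 - 2*N_3 + 2*N_5  [with N_4=0, N_3=3, N_5=8]  = 10

10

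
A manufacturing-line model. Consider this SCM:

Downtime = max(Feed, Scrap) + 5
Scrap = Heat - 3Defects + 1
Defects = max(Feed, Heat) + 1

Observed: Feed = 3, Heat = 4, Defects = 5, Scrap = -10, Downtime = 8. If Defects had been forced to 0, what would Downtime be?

10

do(Defects=0) replaces the equation Defects = max(Feed, Heat) + 1 with the constant Defects = 0.
Scrap = Heat - 3Defects + 1  [with Heat=4, Defects=0]  = 5
Downtime = max(Feed, Scrap) + 5  [with Feed=3, Scrap=5]  = 10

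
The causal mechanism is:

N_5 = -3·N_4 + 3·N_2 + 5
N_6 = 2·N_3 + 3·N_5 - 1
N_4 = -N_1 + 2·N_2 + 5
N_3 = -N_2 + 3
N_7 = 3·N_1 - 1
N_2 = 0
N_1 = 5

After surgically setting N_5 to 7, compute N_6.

26

The intervention breaks the incoming arrows to N_5: N_5 = -3·N_4 + 3·N_2 + 5 no longer applies, and N_5 = 7.
N_3 = -N_2 + 3  [with N_2=0]  = 3
N_6 = 2·N_3 + 3·N_5 - 1  [with N_3=3, N_5=7]  = 26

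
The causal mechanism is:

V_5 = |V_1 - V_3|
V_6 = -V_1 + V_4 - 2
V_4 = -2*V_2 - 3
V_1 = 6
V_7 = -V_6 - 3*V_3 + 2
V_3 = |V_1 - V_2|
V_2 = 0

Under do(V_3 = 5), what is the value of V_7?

The intervention breaks the incoming arrows to V_3: V_3 = |V_1 - V_2| no longer applies, and V_3 = 5.
V_4 = -2*V_2 - 3  [with V_2=0]  = -3
V_6 = -V_1 + V_4 - 2  [with V_1=6, V_4=-3]  = -11
V_7 = -V_6 - 3*V_3 + 2  [with V_6=-11, V_3=5]  = -2

-2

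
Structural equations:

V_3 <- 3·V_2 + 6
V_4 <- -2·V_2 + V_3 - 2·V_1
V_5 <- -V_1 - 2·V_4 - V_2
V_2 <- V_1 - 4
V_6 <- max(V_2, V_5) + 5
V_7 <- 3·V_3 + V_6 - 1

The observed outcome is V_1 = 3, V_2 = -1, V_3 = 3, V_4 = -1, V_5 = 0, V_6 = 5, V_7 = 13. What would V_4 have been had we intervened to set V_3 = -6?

The intervention breaks the incoming arrows to V_3: V_3 <- 3·V_2 + 6 no longer applies, and V_3 = -6.
V_2 = V_1 - 4  [with V_1=3]  = -1
V_4 = -2·V_2 + V_3 - 2·V_1  [with V_2=-1, V_3=-6, V_1=3]  = -10

-10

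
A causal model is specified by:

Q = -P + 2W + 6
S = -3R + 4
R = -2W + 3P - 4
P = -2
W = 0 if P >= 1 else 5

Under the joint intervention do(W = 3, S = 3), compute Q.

14

The joint intervention fixes W = 3, S = 3, removing each variable's own equation.
Q = -P + 2W + 6  [with P=-2, W=3]  = 14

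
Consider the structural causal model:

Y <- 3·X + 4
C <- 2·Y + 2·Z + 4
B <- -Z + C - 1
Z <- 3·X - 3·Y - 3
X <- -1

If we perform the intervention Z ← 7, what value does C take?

The intervention breaks the incoming arrows to Z: Z <- 3·X - 3·Y - 3 no longer applies, and Z = 7.
Y = 3·X + 4  [with X=-1]  = 1
C = 2·Y + 2·Z + 4  [with Y=1, Z=7]  = 20

20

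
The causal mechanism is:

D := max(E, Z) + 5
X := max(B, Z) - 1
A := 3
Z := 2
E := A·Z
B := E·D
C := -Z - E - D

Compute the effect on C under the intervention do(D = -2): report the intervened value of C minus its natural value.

The intervention breaks the incoming arrows to D: D := max(E, Z) + 5 no longer applies, and D = -2.
E = A·Z  [with A=3, Z=2]  = 6
C = -Z - E - D  [with Z=2, E=6, D=-2]  = -6
Without intervention: E = A·Z  [with A=3, Z=2]  = 6; D = max(E, Z) + 5  [with E=6, Z=2]  = 11; C = -Z - E - D  [with Z=2, E=6, D=11]  = -19.
Change = -6 − (-19) = 13.

13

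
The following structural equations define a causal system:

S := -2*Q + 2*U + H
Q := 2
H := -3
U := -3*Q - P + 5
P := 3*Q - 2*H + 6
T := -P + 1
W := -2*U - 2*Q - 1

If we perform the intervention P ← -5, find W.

-13

The intervention breaks the incoming arrows to P: P := 3*Q - 2*H + 6 no longer applies, and P = -5.
U = -3*Q - P + 5  [with Q=2, P=-5]  = 4
W = -2*U - 2*Q - 1  [with U=4, Q=2]  = -13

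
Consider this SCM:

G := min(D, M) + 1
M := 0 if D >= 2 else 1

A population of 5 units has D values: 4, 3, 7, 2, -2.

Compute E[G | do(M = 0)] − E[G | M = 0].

do(M=0) breaks M's dependence on D. With M=0 fixed, G across the units is 1, 1, 1, 1, -1, mean 0.6.
E[G|M=0] averages over only the 4 units with M=0 (D = 4, 3, 7, 2): G = 1, 1, 1, 1, mean 1.
Difference = 0.6 − 1 = -0.4.

-0.4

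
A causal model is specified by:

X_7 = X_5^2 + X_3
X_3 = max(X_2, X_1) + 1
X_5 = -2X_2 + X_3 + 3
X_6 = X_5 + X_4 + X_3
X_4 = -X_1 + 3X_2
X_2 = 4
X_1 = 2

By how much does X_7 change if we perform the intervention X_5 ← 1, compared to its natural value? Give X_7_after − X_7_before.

Under do(X_5=1), the mechanism X_5 = -2X_2 + X_3 + 3 is discarded; X_5 is fixed at 1.
X_3 = max(X_2, X_1) + 1  [with X_2=4, X_1=2]  = 5
X_7 = X_5^2 + X_3  [with X_5=1, X_3=5]  = 6
Without intervention: X_3 = max(X_2, X_1) + 1  [with X_2=4, X_1=2]  = 5; X_5 = -2X_2 + X_3 + 3  [with X_2=4, X_3=5]  = 0; X_7 = X_5^2 + X_3  [with X_5=0, X_3=5]  = 5.
Change = 6 − 5 = 1.

1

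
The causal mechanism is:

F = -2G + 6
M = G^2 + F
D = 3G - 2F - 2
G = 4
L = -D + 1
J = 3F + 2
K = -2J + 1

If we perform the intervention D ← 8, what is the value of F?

-2

Under do(D=8), the mechanism D = 3G - 2F - 2 is discarded; D is fixed at 8.
No directed path runs from D to F, so F keeps its natural value.
F = -2G + 6  [with G=4]  = -2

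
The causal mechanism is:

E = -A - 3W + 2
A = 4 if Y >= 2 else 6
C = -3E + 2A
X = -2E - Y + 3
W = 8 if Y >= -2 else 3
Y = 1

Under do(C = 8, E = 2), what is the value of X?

Setting C = 8, E = 2 by intervention discards those variables' equations.
X = -2E - Y + 3  [with E=2, Y=1]  = -2

-2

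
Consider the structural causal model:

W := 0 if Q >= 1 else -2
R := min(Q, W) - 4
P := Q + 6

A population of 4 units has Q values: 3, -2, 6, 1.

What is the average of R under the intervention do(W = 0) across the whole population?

The intervention sets W=0 in all 4 units regardless of Q. Recomputing R per unit gives -4, -6, -4, -4; average -4.5.

-4.5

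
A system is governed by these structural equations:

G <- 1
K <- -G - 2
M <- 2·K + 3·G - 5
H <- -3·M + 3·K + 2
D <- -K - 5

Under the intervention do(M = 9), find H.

-34

The intervention breaks the incoming arrows to M: M <- 2·K + 3·G - 5 no longer applies, and M = 9.
K = -G - 2  [with G=1]  = -3
H = -3·M + 3·K + 2  [with M=9, K=-3]  = -34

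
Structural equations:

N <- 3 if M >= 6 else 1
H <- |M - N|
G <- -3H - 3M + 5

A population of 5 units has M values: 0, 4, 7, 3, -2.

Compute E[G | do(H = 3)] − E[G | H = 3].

Every unit gets H=3 under the intervention. G values become -4, -16, -25, -13, 2; E[G|do(H=3)] = -11.2.
Observing H=3 restricts to units where H's equation naturally yields 3: M ∈ {4, -2}. In that subpopulation G = -16, 2, mean -7.
Difference = -11.2 − (-7) = -4.2.

-4.2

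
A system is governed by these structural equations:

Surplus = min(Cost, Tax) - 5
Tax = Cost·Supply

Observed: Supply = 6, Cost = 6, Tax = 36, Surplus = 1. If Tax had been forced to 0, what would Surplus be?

-5

The intervention breaks the incoming arrows to Tax: Tax = Cost·Supply no longer applies, and Tax = 0.
Surplus = min(Cost, Tax) - 5  [with Cost=6, Tax=0]  = -5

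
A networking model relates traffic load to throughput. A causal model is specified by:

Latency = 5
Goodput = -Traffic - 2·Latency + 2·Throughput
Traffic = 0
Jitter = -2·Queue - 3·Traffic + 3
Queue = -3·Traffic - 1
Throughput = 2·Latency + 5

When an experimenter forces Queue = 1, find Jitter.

The intervention breaks the incoming arrows to Queue: Queue = -3·Traffic - 1 no longer applies, and Queue = 1.
Jitter = -2·Queue - 3·Traffic + 3  [with Queue=1, Traffic=0]  = 1

1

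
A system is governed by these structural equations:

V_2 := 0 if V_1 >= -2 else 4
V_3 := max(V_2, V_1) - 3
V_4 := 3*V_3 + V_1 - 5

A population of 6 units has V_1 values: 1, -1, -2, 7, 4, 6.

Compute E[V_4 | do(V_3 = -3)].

do(V_3=-3) breaks V_3's dependence on V_1. With V_3=-3 fixed, V_4 across the units is -13, -15, -16, -7, -10, -8, mean -11.5.

-11.5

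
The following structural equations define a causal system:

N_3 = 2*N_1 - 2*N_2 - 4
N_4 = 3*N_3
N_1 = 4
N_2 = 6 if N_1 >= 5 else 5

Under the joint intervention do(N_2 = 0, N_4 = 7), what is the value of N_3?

The joint intervention fixes N_2 = 0, N_4 = 7, removing each variable's own equation.
N_3 = 2*N_1 - 2*N_2 - 4  [with N_1=4, N_2=0]  = 4

4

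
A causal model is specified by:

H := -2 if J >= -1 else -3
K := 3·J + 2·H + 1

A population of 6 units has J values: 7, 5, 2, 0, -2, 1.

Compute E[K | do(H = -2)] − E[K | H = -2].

-2.5

The intervention sets H=-2 in all 6 units regardless of J. Recomputing K per unit gives 18, 12, 3, -3, -9, 0; average 3.5.
E[K|H=-2] averages over only the 5 units with H=-2 (J = 7, 5, 2, 0, 1): K = 18, 12, 3, -3, 0, mean 6.
Difference = 3.5 − 6 = -2.5.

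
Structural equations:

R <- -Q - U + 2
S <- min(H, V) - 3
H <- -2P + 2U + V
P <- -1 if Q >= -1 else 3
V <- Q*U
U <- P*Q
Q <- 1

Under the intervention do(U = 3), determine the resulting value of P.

Under do(U=3), the mechanism U <- P*Q is discarded; U is fixed at 3.
Since P is not a descendant of the intervened variable, it is unaffected.
P = -1 if Q >= -1 else 3  [with Q=1]  = -1

-1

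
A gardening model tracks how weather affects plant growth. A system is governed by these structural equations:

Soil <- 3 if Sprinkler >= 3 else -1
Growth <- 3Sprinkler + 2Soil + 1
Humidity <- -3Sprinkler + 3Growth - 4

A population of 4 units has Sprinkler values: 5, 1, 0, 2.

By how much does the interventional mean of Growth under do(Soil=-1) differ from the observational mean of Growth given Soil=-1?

3

Under do(Soil=-1), Soil's equation is replaced by Soil=-1 for every unit. Per-unit Growth: 14, 2, -1, 5. Mean = 5.
Conditioning on Soil=-1 selects the 3 unit(s) with Sprinkler ∈ {1, 0, 2}. Their Growth values: 2, -1, 5. Mean = 2.
Difference = 5 − 2 = 3.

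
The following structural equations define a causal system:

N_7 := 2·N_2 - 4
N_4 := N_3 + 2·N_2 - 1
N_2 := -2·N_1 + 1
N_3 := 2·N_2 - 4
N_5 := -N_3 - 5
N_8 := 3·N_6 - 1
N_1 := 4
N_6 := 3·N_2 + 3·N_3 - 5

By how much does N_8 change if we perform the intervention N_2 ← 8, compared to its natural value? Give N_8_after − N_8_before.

do(N_2=8) replaces the equation N_2 := -2·N_1 + 1 with the constant N_2 = 8.
N_3 = 2·N_2 - 4  [with N_2=8]  = 12
N_6 = 3·N_2 + 3·N_3 - 5  [with N_2=8, N_3=12]  = 55
N_8 = 3·N_6 - 1  [with N_6=55]  = 164
Without intervention: N_2 = -2·N_1 + 1  [with N_1=4]  = -7; N_3 = 2·N_2 - 4  [with N_2=-7]  = -18; N_6 = 3·N_2 + 3·N_3 - 5  [with N_2=-7, N_3=-18]  = -80; N_8 = 3·N_6 - 1  [with N_6=-80]  = -241.
Change = 164 − (-241) = 405.

405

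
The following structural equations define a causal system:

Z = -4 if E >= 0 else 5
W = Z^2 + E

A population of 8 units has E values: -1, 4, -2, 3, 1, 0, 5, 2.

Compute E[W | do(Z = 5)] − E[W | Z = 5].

3

do(Z=5) breaks Z's dependence on E. With Z=5 fixed, W across the units is 24, 29, 23, 28, 26, 25, 30, 27, mean 26.5.
Observing Z=5 restricts to units where Z's equation naturally yields 5: E ∈ {-1, -2}. In that subpopulation W = 24, 23, mean 23.5.
Difference = 26.5 − 23.5 = 3.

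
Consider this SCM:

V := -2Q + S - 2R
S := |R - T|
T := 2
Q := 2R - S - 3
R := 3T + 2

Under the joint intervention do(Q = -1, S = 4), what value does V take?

The joint intervention fixes Q = -1, S = 4, removing each variable's own equation.
R = 3T + 2  [with T=2]  = 8
V = -2Q + S - 2R  [with Q=-1, S=4, R=8]  = -10

-10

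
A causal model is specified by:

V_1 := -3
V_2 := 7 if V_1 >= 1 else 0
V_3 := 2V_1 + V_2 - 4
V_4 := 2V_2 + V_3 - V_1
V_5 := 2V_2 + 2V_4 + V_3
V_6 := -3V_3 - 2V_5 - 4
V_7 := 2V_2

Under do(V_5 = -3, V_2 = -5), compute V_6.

The joint intervention fixes V_5 = -3, V_2 = -5, removing each variable's own equation.
V_3 = 2V_1 + V_2 - 4  [with V_1=-3, V_2=-5]  = -15
V_6 = -3V_3 - 2V_5 - 4  [with V_3=-15, V_5=-3]  = 47

47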